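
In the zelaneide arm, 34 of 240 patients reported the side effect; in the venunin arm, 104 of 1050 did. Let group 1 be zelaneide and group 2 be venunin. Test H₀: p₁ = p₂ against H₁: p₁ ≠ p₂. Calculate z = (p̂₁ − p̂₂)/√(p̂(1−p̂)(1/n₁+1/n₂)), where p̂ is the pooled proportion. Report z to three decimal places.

z = 1.927

p̂₁ = 34/240 = 0.141667, p̂₂ = 104/1050 = 0.099048.
Pooled p̂ = (34+104)/(240+1050) = 138/1290 = 0.106977.
SE = √(p̂(1−p̂)(1/n₁+1/n₂)) = √(0.106977·0.893023·0.00511905) = √(0.000489037) = 0.022114.
z = (0.141667 − 0.099048)/0.022114 = 0.042619/0.022114 = 1.927.
Two-sided p-value ≈ 2·Φ(−1.927) = 0.0540.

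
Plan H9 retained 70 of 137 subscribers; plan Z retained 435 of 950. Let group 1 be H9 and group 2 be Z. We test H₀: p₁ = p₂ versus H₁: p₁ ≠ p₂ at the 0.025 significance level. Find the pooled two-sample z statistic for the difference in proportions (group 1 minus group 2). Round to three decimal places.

z = 1.164

p̂₁ = 70/137 = 0.51095, p̂₂ = 435/950 = 0.45789.
Pooled p̂ = (70+435)/(137+950) = 505/1087 = 0.46458.
SE = √(0.248746 × 0.0083519) = 0.04558.
z = (0.51095 − 0.45789)/0.04558 = 0.05306/0.04558 = 1.164.
Two-sided p-value ≈ 2·Φ(−1.164) = 0.2444, so at α = 0.025 we fail to reject H₀.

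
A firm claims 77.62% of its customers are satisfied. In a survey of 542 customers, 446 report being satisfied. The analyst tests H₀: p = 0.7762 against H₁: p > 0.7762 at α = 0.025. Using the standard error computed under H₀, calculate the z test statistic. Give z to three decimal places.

p̂ = 446/542 ≈ 0.822878.
SE = √(p₀(1−p₀)/n) = √(0.17371/542) = 0.017903.
z = (0.822878 − 0.7762)/0.017903 = 0.046678/0.017903 = 2.607.
p-value = P(Z > 2.607) ≈ 0.0046, so at α = 0.025 we reject H₀.

z = 2.607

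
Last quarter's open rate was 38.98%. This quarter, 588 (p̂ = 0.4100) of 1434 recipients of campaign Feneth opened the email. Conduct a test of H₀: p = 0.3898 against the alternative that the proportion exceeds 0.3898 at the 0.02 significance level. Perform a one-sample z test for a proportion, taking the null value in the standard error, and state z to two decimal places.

p̂ = 588/1434 = 0.4100.
SE = √(p₀(1−p₀)/n) = √(0.23786/1434) = 0.0129.
z = (0.4100 − 0.3898)/0.0129 = 0.0202/0.0129 = 1.57.
p-value = P(Z > 1.572) ≈ 0.0580. With α = 0.02, fail to reject H₀.

z = 1.57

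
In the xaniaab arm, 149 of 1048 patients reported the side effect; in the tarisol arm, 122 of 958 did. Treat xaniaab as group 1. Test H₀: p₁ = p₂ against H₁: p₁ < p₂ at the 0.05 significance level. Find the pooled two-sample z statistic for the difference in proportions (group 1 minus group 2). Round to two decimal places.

z = 0.97

p̂₁ = 149/1048 = 0.1422, p̂₂ = 122/958 = 0.1273.
Pooled p̂ = (149+122)/(1048+958) = 271/2006 = 0.1351.
SE = √(0.116844 × 0.00199804) = 0.0153.
z = (0.1422 − 0.1273)/0.0153 = 0.0149/0.0153 = 0.97.
p-value = P(Z < 0.970) ≈ 0.8341, so at α = 0.05 we fail to reject H₀.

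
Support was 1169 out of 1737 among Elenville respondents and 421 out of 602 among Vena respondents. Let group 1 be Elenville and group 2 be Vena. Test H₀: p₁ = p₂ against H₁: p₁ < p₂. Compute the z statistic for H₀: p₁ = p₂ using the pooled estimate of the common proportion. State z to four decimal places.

z = -1.1935

p̂₁ = 1169/1737 ≈ 0.6729994, p̂₂ = 421/602 ≈ 0.6993355.
Pooled p̂ = (1169+421)/(1737+602) = 1590/2339 = 0.6797777.
SE = √(p̂(1−p̂)(1/n₁+1/n₂)) = √(0.6797777·0.3202223·0.00223683) = √(0.000486914) = 0.0220661.
z = (0.6729994 − 0.6993355)/0.0220661 = -0.0263361/0.0220661 = -1.1935.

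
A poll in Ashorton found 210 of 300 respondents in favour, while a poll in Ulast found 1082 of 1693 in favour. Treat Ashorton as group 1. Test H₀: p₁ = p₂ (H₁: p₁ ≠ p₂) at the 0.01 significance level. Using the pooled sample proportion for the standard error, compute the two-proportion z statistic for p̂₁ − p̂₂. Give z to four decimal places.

z = 2.0359

p̂₁ = 210/300 ≈ 0.700000, p̂₂ = 1082/1693 ≈ 0.639102.
Pooled p̂ = (210+1082)/(300+1693) = 1292/1993 = 0.648269.
SE = √(0.228016 × 0.003924) = 0.029912.
z = (0.700000 − 0.639102)/0.029912 = 0.060898/0.029912 = 2.0359.
p-value = 2·P(Z > 2.036) ≈ 0.0418; since p > α = 0.01, fail to reject H₀.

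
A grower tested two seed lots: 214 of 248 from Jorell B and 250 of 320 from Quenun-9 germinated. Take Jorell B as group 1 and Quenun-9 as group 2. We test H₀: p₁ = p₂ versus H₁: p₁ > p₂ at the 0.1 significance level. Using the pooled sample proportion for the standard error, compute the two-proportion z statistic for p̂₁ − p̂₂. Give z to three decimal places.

p̂₁ = 214/248 ≈ 0.862903, p̂₂ = 250/320 ≈ 0.781250.
Pooled p̂ = (214+250)/(248+320) = 464/568 = 0.816901.
SE = √(p̂(1−p̂)(1/n₁+1/n₂)) = √(0.816901·0.183099·0.00715726) = √(0.00107054) = 0.032719.
z = (0.862903 − 0.781250)/0.032719 = 0.081653/0.032719 = 2.496.
p-value = P(Z > 2.496) ≈ 0.0063. With α = 0.1, reject H₀.

z = 2.496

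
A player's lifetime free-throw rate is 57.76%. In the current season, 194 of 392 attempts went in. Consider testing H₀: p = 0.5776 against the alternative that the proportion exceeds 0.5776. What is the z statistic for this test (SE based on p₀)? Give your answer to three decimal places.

z = -3.315

p̂ = 194/392 = 0.49490.
SE = √(p₀(1−p₀)/n) = √(0.24398/392) = 0.02495.
z = (0.49490 − 0.5776)/0.02495 = -0.08270/0.02495 = -3.315.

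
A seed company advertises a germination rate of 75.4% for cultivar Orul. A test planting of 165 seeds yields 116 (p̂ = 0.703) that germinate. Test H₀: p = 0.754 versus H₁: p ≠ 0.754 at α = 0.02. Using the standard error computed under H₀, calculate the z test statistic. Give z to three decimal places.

z = -1.520

p̂ = 116/165 = 0.70303.
Under H₀, SE = √(0.754·0.246/165) = √(0.00112415) = 0.03353.
z = (0.70303 − 0.754)/0.03353 = -0.05097/0.03353 = -1.520.
Two-sided p-value ≈ 2·Φ(−1.520) = 0.1285. With α = 0.02, fail to reject H₀.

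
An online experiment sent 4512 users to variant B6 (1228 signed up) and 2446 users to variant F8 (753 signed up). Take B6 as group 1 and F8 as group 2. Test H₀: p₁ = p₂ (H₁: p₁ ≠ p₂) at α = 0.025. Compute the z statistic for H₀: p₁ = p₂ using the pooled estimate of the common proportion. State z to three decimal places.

p̂₁ = 1228/4512 ≈ 0.2721631, p̂₂ = 753/2446 ≈ 0.3078496.
Pooled p̂ = (1228+753)/(4512+2446) = 1981/6958 = 0.2847082.
SE = √(p̂(1−p̂)(1/n₁+1/n₂)) = √(0.2847082·0.7152918·0.000630462) = √(0.000128393) = 0.0113311.
z = (0.2721631 − 0.3078496)/0.0113311 = -0.0356865/0.0113311 = -3.149.
Two-sided p-value ≈ 2·Φ(−3.149) = 0.0016. With α = 0.025, reject H₀.

z = -3.149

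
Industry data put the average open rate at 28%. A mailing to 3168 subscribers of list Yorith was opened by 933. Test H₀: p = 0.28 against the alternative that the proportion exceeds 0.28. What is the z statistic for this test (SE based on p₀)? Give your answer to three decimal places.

z = 1.819

p̂ = 933/3168 = 0.294508.
Under H₀, SE = √(0.28·0.72/3168) = √(6.36364e-05) = 0.007977.
z = (0.294508 − 0.28)/0.007977 = 0.014508/0.007977 = 1.819.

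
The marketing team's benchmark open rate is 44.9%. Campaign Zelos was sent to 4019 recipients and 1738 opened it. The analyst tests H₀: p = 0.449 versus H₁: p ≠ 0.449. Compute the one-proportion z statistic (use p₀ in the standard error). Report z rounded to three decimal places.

z = -2.110

p̂ = 1738/4019 = 0.432446.
SE = √(p₀(1−p₀)/n) = √(0.2474/4019) = 0.007846.
z = (0.432446 − 0.449)/0.007846 = -0.016554/0.007846 = -2.110.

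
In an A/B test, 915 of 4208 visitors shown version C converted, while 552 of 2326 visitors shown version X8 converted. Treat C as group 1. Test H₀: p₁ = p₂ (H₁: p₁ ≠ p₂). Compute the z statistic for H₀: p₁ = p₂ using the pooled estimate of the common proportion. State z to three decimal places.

p̂₁ = 915/4208 = 0.217443, p̂₂ = 552/2326 = 0.237317.
Pooled p̂ = (915+552)/(4208+2326) = 1467/6534 = 0.224518.
SE = √(0.17411 × 0.000667565) = 0.010781.
z = (0.217443 − 0.237317)/0.010781 = -0.019874/0.010781 = -1.843.
p-value = 2·P(Z > 1.843) ≈ 0.0653.

z = -1.843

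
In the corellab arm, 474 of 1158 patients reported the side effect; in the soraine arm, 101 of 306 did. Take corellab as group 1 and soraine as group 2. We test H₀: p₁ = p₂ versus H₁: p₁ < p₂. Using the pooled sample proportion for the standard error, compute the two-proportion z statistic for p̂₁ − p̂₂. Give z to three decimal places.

z = 2.525

p̂₁ = 474/1158 = 0.40933, p̂₂ = 101/306 = 0.33007.
Pooled p̂ = (474+101)/(1158+306) = 575/1464 = 0.39276.
SE = √(0.238499 × 0.00413153) = 0.03139.
z = (0.40933 − 0.33007)/0.03139 = 0.07926/0.03139 = 2.525.
p-value = P(Z < 2.525) ≈ 0.9942.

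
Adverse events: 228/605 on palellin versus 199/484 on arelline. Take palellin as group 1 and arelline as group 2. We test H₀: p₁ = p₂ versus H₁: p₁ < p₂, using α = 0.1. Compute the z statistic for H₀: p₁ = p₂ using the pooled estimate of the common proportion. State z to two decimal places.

p̂₁ = 228/605 = 0.3769, p̂₂ = 199/484 = 0.4112.
Pooled p̂ = (228+199)/(605+484) = 427/1089 = 0.3921.
SE = √(p̂(1−p̂)(1/n₁+1/n₂)) = √(0.3921·0.6079·0.00371901) = √(0.000886456) = 0.0298.
z = (0.3769 − 0.4112)/0.0298 = -0.0343/0.0298 = -1.15.
p-value = P(Z < -1.152) ≈ 0.1247; since p > α = 0.1, fail to reject H₀.

z = -1.15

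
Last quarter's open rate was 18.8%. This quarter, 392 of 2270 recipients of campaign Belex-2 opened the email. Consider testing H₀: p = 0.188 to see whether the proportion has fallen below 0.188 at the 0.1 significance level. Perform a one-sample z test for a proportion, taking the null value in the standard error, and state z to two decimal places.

p̂ = 392/2270 ≈ 0.1727.
SE = √(p₀(1−p₀)/n) = √(0.15266/2270) = 0.0082.
z = (0.1727 − 0.188)/0.0082 = -0.0153/0.0082 = -1.87.
p-value = P(Z < -1.867) ≈ 0.0309; since p < α = 0.1, reject H₀.

z = -1.87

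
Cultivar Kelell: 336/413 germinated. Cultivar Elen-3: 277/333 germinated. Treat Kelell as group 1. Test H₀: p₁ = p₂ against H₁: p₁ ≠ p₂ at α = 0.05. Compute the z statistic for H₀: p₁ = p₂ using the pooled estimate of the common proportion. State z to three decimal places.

z = -0.648

p̂₁ = 336/413 ≈ 0.81356, p̂₂ = 277/333 ≈ 0.83183.
Pooled p̂ = (336+277)/(413+333) = 613/746 = 0.82172.
SE = √(0.146499 × 0.00542431) = 0.02819.
z = (0.81356 − 0.83183)/0.02819 = -0.01827/0.02819 = -0.648.
p-value = 2·P(Z > 0.648) ≈ 0.5169, so at α = 0.05 we fail to reject H₀.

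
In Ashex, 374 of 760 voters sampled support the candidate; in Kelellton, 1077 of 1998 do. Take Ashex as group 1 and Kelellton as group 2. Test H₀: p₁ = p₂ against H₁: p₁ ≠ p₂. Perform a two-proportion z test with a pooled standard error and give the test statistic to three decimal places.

p̂₁ = 374/760 ≈ 0.492105, p̂₂ = 1077/1998 ≈ 0.539039.
Pooled p̂ = (374+1077)/(760+1998) = 1451/2758 = 0.526106.
SE = √(0.249318 × 0.00181629) = 0.021280.
z = (0.492105 − 0.539039)/0.021280 = -0.046934/0.021280 = -2.206.
Two-sided p-value ≈ 2·Φ(−2.206) = 0.0274.

z = -2.206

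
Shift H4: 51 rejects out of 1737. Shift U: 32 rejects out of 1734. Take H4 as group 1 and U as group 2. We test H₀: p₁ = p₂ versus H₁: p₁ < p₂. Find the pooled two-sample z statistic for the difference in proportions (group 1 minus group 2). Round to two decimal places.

z = 2.10

p̂₁ = 51/1737 ≈ 0.0294, p̂₂ = 32/1734 ≈ 0.0185.
Pooled p̂ = (51+32)/(1737+1734) = 83/3471 = 0.0239.
SE = √(0.0233406 × 0.00115241) = 0.0052.
z = (0.0294 − 0.0185)/0.0052 = 0.0109/0.0052 = 2.10.
p-value = P(Z < 2.103) ≈ 0.9823.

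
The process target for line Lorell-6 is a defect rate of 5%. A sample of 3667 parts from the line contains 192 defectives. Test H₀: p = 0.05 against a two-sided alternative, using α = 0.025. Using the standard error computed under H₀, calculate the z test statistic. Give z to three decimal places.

z = 0.655

p̂ = 192/3667 ≈ 0.052359.
SE = √(p₀(1−p₀)/n) = √(0.0475/3667) = 0.003599.
z = (0.052359 − 0.05)/0.003599 = 0.002359/0.003599 = 0.655.
p-value = 2·P(Z > 0.655) ≈ 0.5122, so at α = 0.025 we fail to reject H₀.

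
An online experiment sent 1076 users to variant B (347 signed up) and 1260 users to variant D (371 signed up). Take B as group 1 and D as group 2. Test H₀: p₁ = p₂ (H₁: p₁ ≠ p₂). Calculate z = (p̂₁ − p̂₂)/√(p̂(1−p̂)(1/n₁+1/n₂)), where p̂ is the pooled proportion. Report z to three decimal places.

z = 1.464

p̂₁ = 347/1076 ≈ 0.322491, p̂₂ = 371/1260 ≈ 0.294444.
Pooled p̂ = (347+371)/(1076+1260) = 718/2336 = 0.307363.
SE = √(p̂(1−p̂)(1/n₁+1/n₂)) = √(0.307363·0.692637·0.00172302) = √(0.000366815) = 0.019152.
z = (0.322491 − 0.294444)/0.019152 = 0.028047/0.019152 = 1.464.
p-value = 2·P(Z > 1.464) ≈ 0.1431.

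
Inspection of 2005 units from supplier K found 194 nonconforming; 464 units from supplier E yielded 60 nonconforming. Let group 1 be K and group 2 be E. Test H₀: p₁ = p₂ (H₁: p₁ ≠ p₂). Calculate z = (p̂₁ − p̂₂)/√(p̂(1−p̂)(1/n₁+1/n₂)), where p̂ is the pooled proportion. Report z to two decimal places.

z = -2.08

p̂₁ = 194/2005 ≈ 0.09676, p̂₂ = 60/464 ≈ 0.12931.
Pooled p̂ = (194+60)/(2005+464) = 254/2469 = 0.10288.
SE = √(0.0922923 × 0.00265393) = 0.01565.
z = (0.09676 − 0.12931)/0.01565 = -0.03255/0.01565 = -2.08.
p-value = 2·P(Z > 2.080) ≈ 0.0375.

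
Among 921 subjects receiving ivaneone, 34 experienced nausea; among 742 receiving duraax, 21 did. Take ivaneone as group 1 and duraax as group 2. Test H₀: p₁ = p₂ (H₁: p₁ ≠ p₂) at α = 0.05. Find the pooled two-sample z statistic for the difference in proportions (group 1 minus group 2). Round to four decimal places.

z = 0.9765

p̂₁ = 34/921 ≈ 0.0369164, p̂₂ = 21/742 ≈ 0.0283019.
Pooled p̂ = (34+21)/(921+742) = 55/1663 = 0.0330728.
SE = √(p̂(1−p̂)(1/n₁+1/n₂)) = √(0.0330728·0.9669272·0.00243349) = √(7.78203e-05) = 0.0088216.
z = (0.0369164 − 0.0283019)/0.0088216 = 0.0086145/0.0088216 = 0.9765.
p-value = 2·P(Z > 0.977) ≈ 0.3288. With α = 0.05, fail to reject H₀.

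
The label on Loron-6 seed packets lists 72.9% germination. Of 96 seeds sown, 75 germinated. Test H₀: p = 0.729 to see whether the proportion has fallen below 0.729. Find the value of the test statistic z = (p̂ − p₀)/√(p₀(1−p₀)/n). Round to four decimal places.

z = 1.1518

p̂ = 75/96 ≈ 0.781250.
Standard error under H₀: √(0.729×0.271/96) = 0.045364.
z = (0.781250 − 0.729)/0.045364 = 0.052250/0.045364 = 1.1518.
p-value = P(Z < 1.152) ≈ 0.8753.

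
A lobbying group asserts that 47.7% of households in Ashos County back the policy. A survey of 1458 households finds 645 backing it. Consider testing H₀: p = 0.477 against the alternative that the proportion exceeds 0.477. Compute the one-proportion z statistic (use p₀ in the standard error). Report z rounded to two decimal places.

z = -2.65

p̂ = 645/1458 ≈ 0.44239.
Standard error under H₀: √(0.477×0.523/1458) = 0.01308.
z = (0.44239 − 0.477)/0.01308 = -0.03461/0.01308 = -2.65.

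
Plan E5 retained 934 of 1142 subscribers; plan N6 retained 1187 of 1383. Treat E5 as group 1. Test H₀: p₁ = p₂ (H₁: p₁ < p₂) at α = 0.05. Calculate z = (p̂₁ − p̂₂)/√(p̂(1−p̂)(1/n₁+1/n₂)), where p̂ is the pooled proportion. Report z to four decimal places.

z = -2.7572

p̂₁ = 934/1142 ≈ 0.8178634, p̂₂ = 1187/1383 ≈ 0.8582791.
Pooled p̂ = (934+1187)/(1142+1383) = 2121/2525 = 0.8400000.
SE = √(0.1344 × 0.00159872) = 0.0146584.
z = (0.8178634 − 0.8582791)/0.0146584 = -0.0404157/0.0146584 = -2.7572.
p-value = P(Z < -2.757) ≈ 0.0029; since p < α = 0.05, reject H₀.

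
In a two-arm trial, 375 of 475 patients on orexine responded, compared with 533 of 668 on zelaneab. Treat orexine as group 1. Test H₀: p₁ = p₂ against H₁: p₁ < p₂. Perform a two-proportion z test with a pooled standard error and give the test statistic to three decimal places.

z = -0.348

p̂₁ = 375/475 = 0.789474, p̂₂ = 533/668 = 0.797904.
Pooled p̂ = (375+533)/(475+668) = 908/1143 = 0.794401.
SE = √(p̂(1−p̂)(1/n₁+1/n₂)) = √(0.794401·0.205599·0.00360227) = √(0.000588352) = 0.024256.
z = (0.789474 − 0.797904)/0.024256 = -0.008430/0.024256 = -0.348.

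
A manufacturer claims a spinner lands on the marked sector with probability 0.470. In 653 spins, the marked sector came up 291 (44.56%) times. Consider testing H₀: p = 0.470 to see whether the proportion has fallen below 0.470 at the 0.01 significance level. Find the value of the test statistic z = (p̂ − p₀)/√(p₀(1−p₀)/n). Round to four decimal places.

z = -1.2475

p̂ = 291/653 = 0.445636.
SE = √(p₀(1−p₀)/n) = √(0.2491/653) = 0.019531.
z = (0.445636 − 0.47)/0.019531 = -0.024364/0.019531 = -1.2475.
p-value = P(Z < -1.247) ≈ 0.1061, so at α = 0.01 we fail to reject H₀.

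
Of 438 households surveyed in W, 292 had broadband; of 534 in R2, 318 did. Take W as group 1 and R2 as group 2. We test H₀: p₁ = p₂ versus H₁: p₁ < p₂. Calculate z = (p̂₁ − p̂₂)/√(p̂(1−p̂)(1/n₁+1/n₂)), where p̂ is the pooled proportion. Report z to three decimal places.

z = 2.283

p̂₁ = 292/438 = 0.66667, p̂₂ = 318/534 = 0.59551.
Pooled p̂ = (292+318)/(438+534) = 610/972 = 0.62757.
SE = √(0.233725 × 0.00415576) = 0.03117.
z = (0.66667 − 0.59551)/0.03117 = 0.07116/0.03117 = 2.283.
p-value = P(Z < 2.283) ≈ 0.9888.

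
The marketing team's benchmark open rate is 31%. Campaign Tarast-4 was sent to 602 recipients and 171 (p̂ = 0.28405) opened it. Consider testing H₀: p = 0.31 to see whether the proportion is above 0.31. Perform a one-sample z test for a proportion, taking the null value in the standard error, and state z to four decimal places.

p̂ = 171/602 = 0.284053.
Standard error under H₀: √(0.31×0.69/602) = 0.018850.
z = (0.284053 − 0.31)/0.018850 = -0.025947/0.018850 = -1.3765.
p-value = P(Z > -1.377) ≈ 0.9157.

z = -1.3765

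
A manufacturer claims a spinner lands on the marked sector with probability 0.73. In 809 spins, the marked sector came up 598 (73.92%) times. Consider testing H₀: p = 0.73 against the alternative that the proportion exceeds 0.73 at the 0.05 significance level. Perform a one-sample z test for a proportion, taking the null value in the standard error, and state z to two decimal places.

z = 0.59

p̂ = 598/809 ≈ 0.7392.
Standard error under H₀: √(0.73×0.27/809) = 0.0156.
z = (0.7392 − 0.73)/0.0156 = 0.0092/0.0156 = 0.59.
p-value = P(Z > 0.588) ≈ 0.2781. With α = 0.05, fail to reject H₀.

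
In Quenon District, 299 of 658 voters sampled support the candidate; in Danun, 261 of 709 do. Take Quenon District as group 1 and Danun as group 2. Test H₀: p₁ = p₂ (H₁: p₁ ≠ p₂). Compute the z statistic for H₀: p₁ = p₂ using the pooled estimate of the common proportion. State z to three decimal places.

p̂₁ = 299/658 ≈ 0.454407, p̂₂ = 261/709 ≈ 0.368124.
Pooled p̂ = (299+261)/(658+709) = 560/1367 = 0.409656.
SE = √(0.241838 × 0.00293019) = 0.026620.
z = (0.454407 − 0.368124)/0.026620 = 0.086283/0.026620 = 3.241.
p-value = 2·P(Z > 3.241) ≈ 0.0012.

z = 3.241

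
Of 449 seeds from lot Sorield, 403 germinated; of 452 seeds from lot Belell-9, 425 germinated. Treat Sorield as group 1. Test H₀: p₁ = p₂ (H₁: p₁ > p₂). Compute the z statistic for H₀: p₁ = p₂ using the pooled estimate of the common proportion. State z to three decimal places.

p̂₁ = 403/449 ≈ 0.897550, p̂₂ = 425/452 ≈ 0.940265.
Pooled p̂ = (403+425)/(449+452) = 828/901 = 0.918979.
SE = √(p̂(1−p̂)(1/n₁+1/n₂)) = √(0.918979·0.081021·0.00443956) = √(0.000330555) = 0.018181.
z = (0.897550 − 0.940265)/0.018181 = -0.042715/0.018181 = -2.349.

z = -2.349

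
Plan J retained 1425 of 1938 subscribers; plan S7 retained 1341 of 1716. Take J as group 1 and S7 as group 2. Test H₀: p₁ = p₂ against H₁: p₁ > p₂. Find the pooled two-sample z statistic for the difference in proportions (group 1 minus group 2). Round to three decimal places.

p̂₁ = 1425/1938 ≈ 0.73529, p̂₂ = 1341/1716 ≈ 0.78147.
Pooled p̂ = (1425+1341)/(1938+1716) = 2766/3654 = 0.75698.
SE = √(p̂(1−p̂)(1/n₁+1/n₂)) = √(0.75698·0.24302·0.00109875) = √(0.000202128) = 0.01422.
z = (0.73529 − 0.78147)/0.01422 = -0.04618/0.01422 = -3.248.
p-value = P(Z > -3.248) ≈ 0.9994.

z = -3.248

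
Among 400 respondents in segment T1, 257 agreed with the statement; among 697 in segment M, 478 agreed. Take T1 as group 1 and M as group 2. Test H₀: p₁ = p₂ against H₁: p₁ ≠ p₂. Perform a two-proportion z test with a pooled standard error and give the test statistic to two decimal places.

p̂₁ = 257/400 = 0.6425, p̂₂ = 478/697 = 0.6858.
Pooled p̂ = (257+478)/(400+697) = 735/1097 = 0.6700.
SE = √(p̂(1−p̂)(1/n₁+1/n₂)) = √(0.6700·0.3300·0.00393472) = √(0.000869954) = 0.0295.
z = (0.6425 − 0.6858)/0.0295 = -0.0433/0.0295 = -1.47.

z = -1.47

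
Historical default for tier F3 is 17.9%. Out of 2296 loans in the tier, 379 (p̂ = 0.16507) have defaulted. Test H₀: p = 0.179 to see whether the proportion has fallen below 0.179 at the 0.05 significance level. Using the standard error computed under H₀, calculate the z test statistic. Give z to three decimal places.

z = -1.741

p̂ = 379/2296 = 0.16507.
Under H₀, SE = √(0.179·0.821/2296) = √(6.40065e-05) = 0.00800.
z = (0.16507 − 0.179)/0.00800 = -0.01393/0.00800 = -1.741.
p-value = P(Z < -1.741) ≈ 0.0408, so at α = 0.05 we reject H₀.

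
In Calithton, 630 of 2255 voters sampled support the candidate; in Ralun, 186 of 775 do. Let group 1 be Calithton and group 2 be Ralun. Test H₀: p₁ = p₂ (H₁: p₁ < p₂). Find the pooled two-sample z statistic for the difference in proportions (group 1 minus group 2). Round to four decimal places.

p̂₁ = 630/2255 ≈ 0.2793792, p̂₂ = 186/775 ≈ 0.2400000.
Pooled p̂ = (630+186)/(2255+775) = 816/3030 = 0.2693069.
SE = √(p̂(1−p̂)(1/n₁+1/n₂)) = √(0.2693069·0.7306931·0.00173378) = √(0.000341175) = 0.0184709.
z = (0.2793792 − 0.2400000)/0.0184709 = 0.0393792/0.0184709 = 2.1320.
p-value = P(Z < 2.132) ≈ 0.9835.

z = 2.1320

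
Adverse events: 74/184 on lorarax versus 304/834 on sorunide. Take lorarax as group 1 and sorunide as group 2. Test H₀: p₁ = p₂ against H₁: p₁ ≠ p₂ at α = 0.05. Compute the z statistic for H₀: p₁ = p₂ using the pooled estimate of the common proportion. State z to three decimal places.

z = 0.957

p̂₁ = 74/184 = 0.40217, p̂₂ = 304/834 = 0.36451.
Pooled p̂ = (74+304)/(184+834) = 378/1018 = 0.37132.
SE = √(0.233441 × 0.00663382) = 0.03935.
z = (0.40217 − 0.36451)/0.03935 = 0.03766/0.03935 = 0.957.
p-value = 2·P(Z > 0.957) ≈ 0.3385. With α = 0.05, fail to reject H₀.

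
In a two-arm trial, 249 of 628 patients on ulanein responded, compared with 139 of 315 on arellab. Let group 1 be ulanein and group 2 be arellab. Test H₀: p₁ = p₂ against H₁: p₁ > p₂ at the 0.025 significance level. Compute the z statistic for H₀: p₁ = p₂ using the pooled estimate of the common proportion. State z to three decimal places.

z = -1.318

p̂₁ = 249/628 ≈ 0.39650, p̂₂ = 139/315 ≈ 0.44127.
Pooled p̂ = (249+139)/(628+315) = 388/943 = 0.41145.
SE = √(0.242159 × 0.00476696) = 0.03398.
z = (0.39650 − 0.44127)/0.03398 = -0.04477/0.03398 = -1.318.
p-value = P(Z > -1.318) ≈ 0.9062. With α = 0.025, fail to reject H₀.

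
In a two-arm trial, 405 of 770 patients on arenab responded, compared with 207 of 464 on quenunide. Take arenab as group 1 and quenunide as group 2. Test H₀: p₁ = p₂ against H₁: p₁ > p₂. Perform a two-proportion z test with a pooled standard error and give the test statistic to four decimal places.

z = 2.7176

p̂₁ = 405/770 = 0.525974, p̂₂ = 207/464 = 0.446121.
Pooled p̂ = (405+207)/(770+464) = 612/1234 = 0.495948.
SE = √(0.249984 × 0.00345387) = 0.029384.
z = (0.525974 − 0.446121)/0.029384 = 0.079853/0.029384 = 2.7176.
p-value = P(Z > 2.718) ≈ 0.0033.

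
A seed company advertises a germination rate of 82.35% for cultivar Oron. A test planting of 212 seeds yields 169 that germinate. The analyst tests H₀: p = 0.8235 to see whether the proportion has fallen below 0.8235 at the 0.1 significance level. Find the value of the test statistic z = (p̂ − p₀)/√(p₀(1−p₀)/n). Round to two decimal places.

z = -1.01

p̂ = 169/212 ≈ 0.79717.
Under H₀, SE = √(0.8235·0.1765/212) = √(0.000685603) = 0.02618.
z = (0.79717 − 0.8235)/0.02618 = -0.02633/0.02618 = -1.01.
p-value = P(Z < -1.006) ≈ 0.1573, so at α = 0.1 we fail to reject H₀.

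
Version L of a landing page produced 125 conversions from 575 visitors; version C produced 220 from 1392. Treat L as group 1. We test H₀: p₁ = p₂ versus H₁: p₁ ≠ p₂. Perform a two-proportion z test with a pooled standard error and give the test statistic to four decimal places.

z = 3.1478

p̂₁ = 125/575 = 0.217391, p̂₂ = 220/1392 = 0.158046.
Pooled p̂ = (125+220)/(575+1392) = 345/1967 = 0.175394.
SE = √(0.144631 × 0.00245752) = 0.018853.
z = (0.217391 − 0.158046)/0.018853 = 0.059345/0.018853 = 3.1478.
Two-sided p-value ≈ 2·Φ(−3.148) = 0.0016.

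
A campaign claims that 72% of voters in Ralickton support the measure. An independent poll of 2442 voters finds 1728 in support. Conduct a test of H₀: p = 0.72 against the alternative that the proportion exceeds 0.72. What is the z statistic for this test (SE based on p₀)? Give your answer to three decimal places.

z = -1.363

p̂ = 1728/2442 = 0.707617.
Under H₀, SE = √(0.72·0.28/2442) = √(8.25553e-05) = 0.009086.
z = (0.707617 − 0.72)/0.009086 = -0.012383/0.009086 = -1.363.
p-value = P(Z > -1.363) ≈ 0.9135.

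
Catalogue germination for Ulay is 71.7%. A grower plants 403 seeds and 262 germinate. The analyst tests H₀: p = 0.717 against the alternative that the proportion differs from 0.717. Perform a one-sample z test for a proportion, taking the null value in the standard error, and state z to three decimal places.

z = -2.980

p̂ = 262/403 ≈ 0.65012.
Under H₀, SE = √(0.717·0.283/403) = √(0.000503501) = 0.02244.
z = (0.65012 − 0.717)/0.02244 = -0.06688/0.02244 = -2.980.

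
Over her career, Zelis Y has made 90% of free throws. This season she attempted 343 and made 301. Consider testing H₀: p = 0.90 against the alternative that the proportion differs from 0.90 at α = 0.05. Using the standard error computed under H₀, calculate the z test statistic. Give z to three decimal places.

z = -1.386

p̂ = 301/343 = 0.87755.
Under H₀, SE = √(0.9·0.1/343) = √(0.000262391) = 0.01620.
z = (0.87755 − 0.9)/0.01620 = -0.02245/0.01620 = -1.386.
Two-sided p-value ≈ 2·Φ(−1.386) = 0.1658; since p > α = 0.05, fail to reject H₀.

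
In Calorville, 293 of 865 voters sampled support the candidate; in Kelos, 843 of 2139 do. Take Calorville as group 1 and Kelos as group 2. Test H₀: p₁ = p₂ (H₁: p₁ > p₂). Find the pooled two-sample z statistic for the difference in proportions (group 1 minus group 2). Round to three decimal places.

p̂₁ = 293/865 ≈ 0.33873, p̂₂ = 843/2139 ≈ 0.39411.
Pooled p̂ = (293+843)/(865+2139) = 1136/3004 = 0.37816.
SE = √(p̂(1−p̂)(1/n₁+1/n₂)) = √(0.37816·0.62184·0.00162358) = √(0.000381793) = 0.01954.
z = (0.33873 − 0.39411)/0.01954 = -0.05538/0.01954 = -2.834.

z = -2.834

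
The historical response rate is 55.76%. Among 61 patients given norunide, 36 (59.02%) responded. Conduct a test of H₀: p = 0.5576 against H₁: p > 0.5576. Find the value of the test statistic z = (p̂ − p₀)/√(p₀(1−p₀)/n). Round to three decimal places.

p̂ = 36/61 = 0.59016.
Under H₀, SE = √(0.5576·0.4424/61) = √(0.00404397) = 0.06359.
z = (0.59016 − 0.5576)/0.06359 = 0.03256/0.06359 = 0.512.

z = 0.512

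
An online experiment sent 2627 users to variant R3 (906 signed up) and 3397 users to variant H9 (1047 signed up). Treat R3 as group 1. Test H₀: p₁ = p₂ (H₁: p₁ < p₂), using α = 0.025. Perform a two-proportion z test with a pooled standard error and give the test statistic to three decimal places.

z = 3.015

p̂₁ = 906/2627 ≈ 0.344880, p̂₂ = 1047/3397 ≈ 0.308213.
Pooled p̂ = (906+1047)/(2627+3397) = 1953/6024 = 0.324203.
SE = √(0.219095 × 0.00067504) = 0.012161.
z = (0.344880 − 0.308213)/0.012161 = 0.036667/0.012161 = 3.015.
p-value = P(Z < 3.015) ≈ 0.9987, so at α = 0.025 we fail to reject H₀.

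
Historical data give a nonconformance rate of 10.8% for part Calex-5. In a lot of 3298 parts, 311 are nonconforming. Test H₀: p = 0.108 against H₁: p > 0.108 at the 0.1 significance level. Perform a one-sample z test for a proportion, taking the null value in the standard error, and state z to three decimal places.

p̂ = 311/3298 = 0.094300.
SE = √(p₀(1−p₀)/n) = √(0.096336/3298) = 0.005405.
z = (0.094300 − 0.108)/0.005405 = -0.013700/0.005405 = -2.535.
p-value = P(Z > -2.535) ≈ 0.9944. With α = 0.1, fail to reject H₀.

z = -2.535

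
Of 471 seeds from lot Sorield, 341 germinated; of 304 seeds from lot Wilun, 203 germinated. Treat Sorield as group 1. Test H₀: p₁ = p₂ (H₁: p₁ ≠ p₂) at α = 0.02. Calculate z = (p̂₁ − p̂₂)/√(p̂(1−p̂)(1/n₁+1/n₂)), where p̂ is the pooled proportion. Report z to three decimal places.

z = 1.671

p̂₁ = 341/471 ≈ 0.72399, p̂₂ = 203/304 ≈ 0.66776.
Pooled p̂ = (341+203)/(471+304) = 544/775 = 0.70194.
SE = √(0.209222 × 0.00541262) = 0.03365.
z = (0.72399 − 0.66776)/0.03365 = 0.05623/0.03365 = 1.671.
Two-sided p-value ≈ 2·Φ(−1.671) = 0.0947; since p > α = 0.02, fail to reject H₀.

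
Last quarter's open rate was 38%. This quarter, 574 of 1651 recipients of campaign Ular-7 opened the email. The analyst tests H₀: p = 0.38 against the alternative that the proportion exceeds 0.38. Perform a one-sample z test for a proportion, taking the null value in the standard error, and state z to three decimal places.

p̂ = 574/1651 ≈ 0.347668.
Under H₀, SE = √(0.38·0.62/1651) = √(0.000142701) = 0.011946.
z = (0.347668 − 0.38)/0.011946 = -0.032332/0.011946 = -2.707.

z = -2.707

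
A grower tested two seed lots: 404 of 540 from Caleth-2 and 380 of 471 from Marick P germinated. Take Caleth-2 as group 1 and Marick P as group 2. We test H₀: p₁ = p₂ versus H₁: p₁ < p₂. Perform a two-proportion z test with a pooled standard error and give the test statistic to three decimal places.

p̂₁ = 404/540 ≈ 0.74815, p̂₂ = 380/471 ≈ 0.80679.
Pooled p̂ = (404+380)/(540+471) = 784/1011 = 0.77547.
SE = √(0.174116 × 0.00397499) = 0.02631.
z = (0.74815 − 0.80679)/0.02631 = -0.05864/0.02631 = -2.229.

z = -2.229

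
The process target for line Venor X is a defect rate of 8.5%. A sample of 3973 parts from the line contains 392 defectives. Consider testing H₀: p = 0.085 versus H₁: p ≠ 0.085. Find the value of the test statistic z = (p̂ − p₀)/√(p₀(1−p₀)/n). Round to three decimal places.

z = 3.089

p̂ = 392/3973 ≈ 0.098666.
Under H₀, SE = √(0.085·0.915/3973) = √(1.95759e-05) = 0.004424.
z = (0.098666 − 0.085)/0.004424 = 0.013666/0.004424 = 3.089.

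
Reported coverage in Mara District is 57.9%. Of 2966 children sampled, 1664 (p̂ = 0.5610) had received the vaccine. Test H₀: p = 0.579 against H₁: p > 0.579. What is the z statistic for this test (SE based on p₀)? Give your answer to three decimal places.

z = -1.983

p̂ = 1664/2966 = 0.561025.
SE = √(p₀(1−p₀)/n) = √(0.24376/2966) = 0.009066.
z = (0.561025 − 0.579)/0.009066 = -0.017975/0.009066 = -1.983.
p-value = P(Z > -1.983) ≈ 0.9763.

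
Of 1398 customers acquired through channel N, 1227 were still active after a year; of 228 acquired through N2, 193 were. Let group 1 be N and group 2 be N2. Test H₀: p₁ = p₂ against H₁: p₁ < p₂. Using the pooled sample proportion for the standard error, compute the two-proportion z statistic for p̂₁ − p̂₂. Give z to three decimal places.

z = 1.313

p̂₁ = 1227/1398 = 0.87768, p̂₂ = 193/228 = 0.84649.
Pooled p̂ = (1227+193)/(1398+228) = 1420/1626 = 0.87331.
SE = √(p̂(1−p̂)(1/n₁+1/n₂)) = √(0.87331·0.12669·0.00510127) = √(0.000564408) = 0.02376.
z = (0.87768 − 0.84649)/0.02376 = 0.03119/0.02376 = 1.313.
p-value = P(Z < 1.313) ≈ 0.9054.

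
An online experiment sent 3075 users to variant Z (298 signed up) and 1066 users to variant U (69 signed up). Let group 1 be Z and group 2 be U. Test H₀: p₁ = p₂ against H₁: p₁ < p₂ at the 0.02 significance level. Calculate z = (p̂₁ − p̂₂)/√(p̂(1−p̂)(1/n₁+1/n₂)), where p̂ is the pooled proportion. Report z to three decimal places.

z = 3.186

p̂₁ = 298/3075 = 0.09691, p̂₂ = 69/1066 = 0.06473.
Pooled p̂ = (298+69)/(3075+1066) = 367/4141 = 0.08863.
SE = √(p̂(1−p̂)(1/n₁+1/n₂)) = √(0.08863·0.91137·0.00126329) = √(0.000102038) = 0.01010.
z = (0.09691 − 0.06473)/0.01010 = 0.03218/0.01010 = 3.186.
p-value = P(Z < 3.186) ≈ 0.9993; since p > α = 0.02, fail to reject H₀.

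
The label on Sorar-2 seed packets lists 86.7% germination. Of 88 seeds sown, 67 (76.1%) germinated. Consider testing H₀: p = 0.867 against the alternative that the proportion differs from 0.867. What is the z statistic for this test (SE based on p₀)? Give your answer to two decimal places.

p̂ = 67/88 = 0.7614.
SE = √(p₀(1−p₀)/n) = √(0.11531/88) = 0.0362.
z = (0.7614 − 0.867)/0.0362 = -0.1056/0.0362 = -2.92.
Two-sided p-value ≈ 2·Φ(−2.918) = 0.0035.

z = -2.92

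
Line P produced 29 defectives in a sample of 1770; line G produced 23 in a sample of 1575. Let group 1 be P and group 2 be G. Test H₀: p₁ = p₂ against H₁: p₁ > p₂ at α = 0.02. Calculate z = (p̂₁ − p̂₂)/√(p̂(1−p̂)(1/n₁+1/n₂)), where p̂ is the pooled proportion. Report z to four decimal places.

z = 0.4156

p̂₁ = 29/1770 = 0.016384, p̂₂ = 23/1575 = 0.014603.
Pooled p̂ = (29+23)/(1770+1575) = 52/3345 = 0.015546.
SE = √(p̂(1−p̂)(1/n₁+1/n₂)) = √(0.015546·0.984454·0.00119989) = √(1.83631e-05) = 0.004285.
z = (0.016384 − 0.014603)/0.004285 = 0.001781/0.004285 = 0.4156.
p-value = P(Z > 0.416) ≈ 0.3388. With α = 0.02, fail to reject H₀.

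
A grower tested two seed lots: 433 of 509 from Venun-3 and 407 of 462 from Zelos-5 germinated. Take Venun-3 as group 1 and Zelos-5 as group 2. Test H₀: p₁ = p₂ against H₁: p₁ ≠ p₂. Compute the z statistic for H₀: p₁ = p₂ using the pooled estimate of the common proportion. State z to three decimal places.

p̂₁ = 433/509 = 0.85069, p̂₂ = 407/462 = 0.88095.
Pooled p̂ = (433+407)/(509+462) = 840/971 = 0.86509.
SE = √(p̂(1−p̂)(1/n₁+1/n₂)) = √(0.86509·0.13491·0.00412914) = √(0.000481916) = 0.02195.
z = (0.85069 − 0.88095)/0.02195 = -0.03026/0.02195 = -1.379.

z = -1.379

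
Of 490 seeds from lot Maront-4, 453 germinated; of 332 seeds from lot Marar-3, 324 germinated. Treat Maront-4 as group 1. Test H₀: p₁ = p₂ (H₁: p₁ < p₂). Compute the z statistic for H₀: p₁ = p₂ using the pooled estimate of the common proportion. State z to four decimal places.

p̂₁ = 453/490 ≈ 0.924490, p̂₂ = 324/332 ≈ 0.975904.
Pooled p̂ = (453+324)/(490+332) = 777/822 = 0.945255.
SE = √(0.0517476 × 0.00505286) = 0.016170.
z = (0.924490 − 0.975904)/0.016170 = -0.051414/0.016170 = -3.1796.
p-value = P(Z < -3.180) ≈ 0.0007.

z = -3.1796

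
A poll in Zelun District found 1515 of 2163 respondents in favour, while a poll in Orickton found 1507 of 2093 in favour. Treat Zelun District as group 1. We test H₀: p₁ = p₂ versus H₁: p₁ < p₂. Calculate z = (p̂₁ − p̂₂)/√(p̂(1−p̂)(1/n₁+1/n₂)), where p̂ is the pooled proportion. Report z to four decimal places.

p̂₁ = 1515/2163 = 0.700416, p̂₂ = 1507/2093 = 0.720019.
Pooled p̂ = (1515+1507)/(2163+2093) = 3022/4256 = 0.710056.
SE = √(0.205876 × 0.000940104) = 0.013912.
z = (0.700416 − 0.720019)/0.013912 = -0.019603/0.013912 = -1.4091.

z = -1.4091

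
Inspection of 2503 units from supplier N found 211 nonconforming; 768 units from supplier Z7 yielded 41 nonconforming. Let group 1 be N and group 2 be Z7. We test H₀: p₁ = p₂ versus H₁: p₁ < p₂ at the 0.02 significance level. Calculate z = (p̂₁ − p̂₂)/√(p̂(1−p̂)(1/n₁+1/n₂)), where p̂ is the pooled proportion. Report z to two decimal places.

p̂₁ = 211/2503 = 0.0843, p̂₂ = 41/768 = 0.0534.
Pooled p̂ = (211+41)/(2503+768) = 252/3271 = 0.0770.
SE = √(0.0711054 × 0.0017016) = 0.0110.
z = (0.0843 − 0.0534)/0.0110 = 0.0309/0.0110 = 2.81.
p-value = P(Z < 2.810) ≈ 0.9975. With α = 0.02, fail to reject H₀.

z = 2.81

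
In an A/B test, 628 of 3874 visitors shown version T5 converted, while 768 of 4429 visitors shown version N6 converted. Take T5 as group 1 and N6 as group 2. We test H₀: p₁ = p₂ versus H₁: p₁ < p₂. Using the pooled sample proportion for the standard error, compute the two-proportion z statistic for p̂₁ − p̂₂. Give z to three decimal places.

p̂₁ = 628/3874 ≈ 0.162106, p̂₂ = 768/4429 ≈ 0.173403.
Pooled p̂ = (628+768)/(3874+4429) = 1396/8303 = 0.168132.
SE = √(0.139864 × 0.000483916) = 0.008227.
z = (0.162106 − 0.173403)/0.008227 = -0.011297/0.008227 = -1.373.

z = -1.373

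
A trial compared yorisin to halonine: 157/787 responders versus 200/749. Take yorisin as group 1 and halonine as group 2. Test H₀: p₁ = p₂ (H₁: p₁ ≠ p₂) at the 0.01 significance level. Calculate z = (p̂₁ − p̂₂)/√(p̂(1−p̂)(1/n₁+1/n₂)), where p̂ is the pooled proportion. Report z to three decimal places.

z = -3.132

p̂₁ = 157/787 ≈ 0.19949, p̂₂ = 200/749 ≈ 0.26702.
Pooled p̂ = (157+200)/(787+749) = 357/1536 = 0.23242.
SE = √(0.178402 × 0.00260576) = 0.02156.
z = (0.19949 − 0.26702)/0.02156 = -0.06753/0.02156 = -3.132.
Two-sided p-value ≈ 2·Φ(−3.132) = 0.0017, so at α = 0.01 we reject H₀.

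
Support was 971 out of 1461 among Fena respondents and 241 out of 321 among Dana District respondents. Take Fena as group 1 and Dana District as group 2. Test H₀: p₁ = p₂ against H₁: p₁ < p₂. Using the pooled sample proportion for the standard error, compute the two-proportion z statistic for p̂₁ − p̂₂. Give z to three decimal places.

p̂₁ = 971/1461 = 0.66461, p̂₂ = 241/321 = 0.75078.
Pooled p̂ = (971+241)/(1461+321) = 1212/1782 = 0.68013.
SE = √(p̂(1−p̂)(1/n₁+1/n₂)) = √(0.68013·0.31987·0.00379973) = √(0.000826636) = 0.02875.
z = (0.66461 − 0.75078)/0.02875 = -0.08617/0.02875 = -2.997.
p-value = P(Z < -2.997) ≈ 0.0014.

z = -2.997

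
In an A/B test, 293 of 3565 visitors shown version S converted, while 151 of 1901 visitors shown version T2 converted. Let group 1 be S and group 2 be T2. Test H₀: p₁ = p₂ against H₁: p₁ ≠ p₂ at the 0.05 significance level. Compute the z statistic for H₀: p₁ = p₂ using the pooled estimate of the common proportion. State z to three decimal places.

z = 0.355

p̂₁ = 293/3565 = 0.082188, p̂₂ = 151/1901 = 0.079432.
Pooled p̂ = (293+151)/(3565+1901) = 444/5466 = 0.081229.
SE = √(p̂(1−p̂)(1/n₁+1/n₂)) = √(0.081229·0.918771·0.000806544) = √(6.01933e-05) = 0.007758.
z = (0.082188 − 0.079432)/0.007758 = 0.002756/0.007758 = 0.355.
Two-sided p-value ≈ 2·Φ(−0.355) = 0.7224, so at α = 0.05 we fail to reject H₀.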